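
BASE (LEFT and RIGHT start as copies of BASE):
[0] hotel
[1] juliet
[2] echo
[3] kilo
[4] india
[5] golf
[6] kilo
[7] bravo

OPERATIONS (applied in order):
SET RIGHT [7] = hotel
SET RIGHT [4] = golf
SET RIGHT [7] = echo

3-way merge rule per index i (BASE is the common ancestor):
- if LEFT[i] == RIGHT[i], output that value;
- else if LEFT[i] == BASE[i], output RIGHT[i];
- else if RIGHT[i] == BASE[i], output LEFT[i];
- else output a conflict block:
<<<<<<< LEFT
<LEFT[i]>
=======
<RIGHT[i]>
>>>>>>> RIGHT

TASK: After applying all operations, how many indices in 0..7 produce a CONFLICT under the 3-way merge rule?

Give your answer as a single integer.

Final LEFT:  [hotel, juliet, echo, kilo, india, golf, kilo, bravo]
Final RIGHT: [hotel, juliet, echo, kilo, golf, golf, kilo, echo]
i=0: L=hotel R=hotel -> agree -> hotel
i=1: L=juliet R=juliet -> agree -> juliet
i=2: L=echo R=echo -> agree -> echo
i=3: L=kilo R=kilo -> agree -> kilo
i=4: L=india=BASE, R=golf -> take RIGHT -> golf
i=5: L=golf R=golf -> agree -> golf
i=6: L=kilo R=kilo -> agree -> kilo
i=7: L=bravo=BASE, R=echo -> take RIGHT -> echo
Conflict count: 0

Answer: 0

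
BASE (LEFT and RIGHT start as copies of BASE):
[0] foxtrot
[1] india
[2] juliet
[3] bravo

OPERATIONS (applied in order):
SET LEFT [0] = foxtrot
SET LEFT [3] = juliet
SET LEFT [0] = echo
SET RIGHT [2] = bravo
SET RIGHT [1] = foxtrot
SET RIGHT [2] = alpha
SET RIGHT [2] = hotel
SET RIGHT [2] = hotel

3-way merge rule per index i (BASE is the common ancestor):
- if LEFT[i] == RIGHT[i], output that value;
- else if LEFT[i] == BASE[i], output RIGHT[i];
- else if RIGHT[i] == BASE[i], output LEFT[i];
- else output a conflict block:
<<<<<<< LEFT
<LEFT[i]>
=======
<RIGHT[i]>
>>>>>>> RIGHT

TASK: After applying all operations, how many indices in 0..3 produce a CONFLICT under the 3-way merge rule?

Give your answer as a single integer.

Answer: 0

Derivation:
Final LEFT:  [echo, india, juliet, juliet]
Final RIGHT: [foxtrot, foxtrot, hotel, bravo]
i=0: L=echo, R=foxtrot=BASE -> take LEFT -> echo
i=1: L=india=BASE, R=foxtrot -> take RIGHT -> foxtrot
i=2: L=juliet=BASE, R=hotel -> take RIGHT -> hotel
i=3: L=juliet, R=bravo=BASE -> take LEFT -> juliet
Conflict count: 0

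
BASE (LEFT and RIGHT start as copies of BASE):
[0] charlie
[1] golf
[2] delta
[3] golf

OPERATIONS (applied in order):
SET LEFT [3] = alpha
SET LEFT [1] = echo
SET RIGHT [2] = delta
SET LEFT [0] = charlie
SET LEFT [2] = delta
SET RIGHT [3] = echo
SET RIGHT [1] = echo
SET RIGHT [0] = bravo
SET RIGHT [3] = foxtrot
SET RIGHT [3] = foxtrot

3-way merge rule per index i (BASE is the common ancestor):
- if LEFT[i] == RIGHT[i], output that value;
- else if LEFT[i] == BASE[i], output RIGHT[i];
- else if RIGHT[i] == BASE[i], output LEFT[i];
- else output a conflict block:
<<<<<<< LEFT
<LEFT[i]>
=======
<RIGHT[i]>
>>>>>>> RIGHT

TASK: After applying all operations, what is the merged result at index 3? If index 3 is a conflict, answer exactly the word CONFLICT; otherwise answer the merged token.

Final LEFT:  [charlie, echo, delta, alpha]
Final RIGHT: [bravo, echo, delta, foxtrot]
i=0: L=charlie=BASE, R=bravo -> take RIGHT -> bravo
i=1: L=echo R=echo -> agree -> echo
i=2: L=delta R=delta -> agree -> delta
i=3: BASE=golf L=alpha R=foxtrot all differ -> CONFLICT
Index 3 -> CONFLICT

Answer: CONFLICT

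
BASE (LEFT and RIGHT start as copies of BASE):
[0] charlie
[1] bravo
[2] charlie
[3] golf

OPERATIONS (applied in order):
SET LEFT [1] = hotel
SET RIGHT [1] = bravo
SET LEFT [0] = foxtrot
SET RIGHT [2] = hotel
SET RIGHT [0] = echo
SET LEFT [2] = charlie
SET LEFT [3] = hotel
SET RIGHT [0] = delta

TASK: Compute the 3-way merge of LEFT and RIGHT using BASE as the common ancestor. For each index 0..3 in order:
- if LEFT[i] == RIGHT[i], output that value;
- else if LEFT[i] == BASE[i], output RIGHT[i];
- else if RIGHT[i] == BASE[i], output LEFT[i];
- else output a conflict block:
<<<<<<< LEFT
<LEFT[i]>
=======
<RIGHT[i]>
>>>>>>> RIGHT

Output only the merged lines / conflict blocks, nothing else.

Answer: <<<<<<< LEFT
foxtrot
=======
delta
>>>>>>> RIGHT
hotel
hotel
hotel

Derivation:
Final LEFT:  [foxtrot, hotel, charlie, hotel]
Final RIGHT: [delta, bravo, hotel, golf]
i=0: BASE=charlie L=foxtrot R=delta all differ -> CONFLICT
i=1: L=hotel, R=bravo=BASE -> take LEFT -> hotel
i=2: L=charlie=BASE, R=hotel -> take RIGHT -> hotel
i=3: L=hotel, R=golf=BASE -> take LEFT -> hotel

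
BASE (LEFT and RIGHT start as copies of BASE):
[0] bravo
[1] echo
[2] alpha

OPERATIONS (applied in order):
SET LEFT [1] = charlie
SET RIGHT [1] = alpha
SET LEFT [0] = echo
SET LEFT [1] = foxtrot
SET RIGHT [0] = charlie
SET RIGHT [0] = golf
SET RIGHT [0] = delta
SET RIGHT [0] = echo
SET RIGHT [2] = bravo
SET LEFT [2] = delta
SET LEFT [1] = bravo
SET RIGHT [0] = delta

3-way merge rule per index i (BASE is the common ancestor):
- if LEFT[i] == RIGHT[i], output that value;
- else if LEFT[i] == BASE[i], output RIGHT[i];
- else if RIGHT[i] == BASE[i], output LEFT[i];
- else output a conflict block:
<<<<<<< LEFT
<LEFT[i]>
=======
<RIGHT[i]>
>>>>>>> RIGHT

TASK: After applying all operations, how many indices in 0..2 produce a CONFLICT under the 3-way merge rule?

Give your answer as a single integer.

Final LEFT:  [echo, bravo, delta]
Final RIGHT: [delta, alpha, bravo]
i=0: BASE=bravo L=echo R=delta all differ -> CONFLICT
i=1: BASE=echo L=bravo R=alpha all differ -> CONFLICT
i=2: BASE=alpha L=delta R=bravo all differ -> CONFLICT
Conflict count: 3

Answer: 3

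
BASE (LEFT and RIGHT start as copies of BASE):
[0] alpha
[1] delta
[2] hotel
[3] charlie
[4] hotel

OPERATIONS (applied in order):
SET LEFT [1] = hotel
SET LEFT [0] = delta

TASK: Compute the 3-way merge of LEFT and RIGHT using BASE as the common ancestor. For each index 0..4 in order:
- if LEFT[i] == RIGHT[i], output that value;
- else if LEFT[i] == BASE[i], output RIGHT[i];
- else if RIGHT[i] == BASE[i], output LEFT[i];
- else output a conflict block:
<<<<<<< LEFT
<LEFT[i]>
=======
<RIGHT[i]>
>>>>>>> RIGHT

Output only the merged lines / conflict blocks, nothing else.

Final LEFT:  [delta, hotel, hotel, charlie, hotel]
Final RIGHT: [alpha, delta, hotel, charlie, hotel]
i=0: L=delta, R=alpha=BASE -> take LEFT -> delta
i=1: L=hotel, R=delta=BASE -> take LEFT -> hotel
i=2: L=hotel R=hotel -> agree -> hotel
i=3: L=charlie R=charlie -> agree -> charlie
i=4: L=hotel R=hotel -> agree -> hotel

Answer: delta
hotel
hotel
charlie
hotel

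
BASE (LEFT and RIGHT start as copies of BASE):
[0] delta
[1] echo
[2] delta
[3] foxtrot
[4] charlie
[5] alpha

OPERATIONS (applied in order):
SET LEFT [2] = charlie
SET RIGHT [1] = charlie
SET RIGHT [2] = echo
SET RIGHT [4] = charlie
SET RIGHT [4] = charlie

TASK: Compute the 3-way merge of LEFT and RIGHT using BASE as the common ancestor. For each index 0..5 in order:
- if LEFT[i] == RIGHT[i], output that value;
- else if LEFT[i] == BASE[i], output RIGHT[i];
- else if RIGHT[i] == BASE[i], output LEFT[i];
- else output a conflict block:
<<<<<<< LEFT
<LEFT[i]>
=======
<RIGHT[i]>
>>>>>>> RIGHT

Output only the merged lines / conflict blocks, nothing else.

Answer: delta
charlie
<<<<<<< LEFT
charlie
=======
echo
>>>>>>> RIGHT
foxtrot
charlie
alpha

Derivation:
Final LEFT:  [delta, echo, charlie, foxtrot, charlie, alpha]
Final RIGHT: [delta, charlie, echo, foxtrot, charlie, alpha]
i=0: L=delta R=delta -> agree -> delta
i=1: L=echo=BASE, R=charlie -> take RIGHT -> charlie
i=2: BASE=delta L=charlie R=echo all differ -> CONFLICT
i=3: L=foxtrot R=foxtrot -> agree -> foxtrot
i=4: L=charlie R=charlie -> agree -> charlie
i=5: L=alpha R=alpha -> agree -> alpha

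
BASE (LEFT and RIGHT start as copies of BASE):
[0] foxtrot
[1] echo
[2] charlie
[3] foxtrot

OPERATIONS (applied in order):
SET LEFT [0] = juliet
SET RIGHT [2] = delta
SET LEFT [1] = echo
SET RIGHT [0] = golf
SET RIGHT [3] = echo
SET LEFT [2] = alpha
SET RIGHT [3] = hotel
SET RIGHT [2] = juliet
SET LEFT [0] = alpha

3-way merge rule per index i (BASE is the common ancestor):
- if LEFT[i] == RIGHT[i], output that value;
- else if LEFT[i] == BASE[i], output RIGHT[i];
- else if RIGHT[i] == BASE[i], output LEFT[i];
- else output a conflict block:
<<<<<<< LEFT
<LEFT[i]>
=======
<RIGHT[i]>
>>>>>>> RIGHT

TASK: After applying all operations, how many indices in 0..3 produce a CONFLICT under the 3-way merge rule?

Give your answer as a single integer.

Final LEFT:  [alpha, echo, alpha, foxtrot]
Final RIGHT: [golf, echo, juliet, hotel]
i=0: BASE=foxtrot L=alpha R=golf all differ -> CONFLICT
i=1: L=echo R=echo -> agree -> echo
i=2: BASE=charlie L=alpha R=juliet all differ -> CONFLICT
i=3: L=foxtrot=BASE, R=hotel -> take RIGHT -> hotel
Conflict count: 2

Answer: 2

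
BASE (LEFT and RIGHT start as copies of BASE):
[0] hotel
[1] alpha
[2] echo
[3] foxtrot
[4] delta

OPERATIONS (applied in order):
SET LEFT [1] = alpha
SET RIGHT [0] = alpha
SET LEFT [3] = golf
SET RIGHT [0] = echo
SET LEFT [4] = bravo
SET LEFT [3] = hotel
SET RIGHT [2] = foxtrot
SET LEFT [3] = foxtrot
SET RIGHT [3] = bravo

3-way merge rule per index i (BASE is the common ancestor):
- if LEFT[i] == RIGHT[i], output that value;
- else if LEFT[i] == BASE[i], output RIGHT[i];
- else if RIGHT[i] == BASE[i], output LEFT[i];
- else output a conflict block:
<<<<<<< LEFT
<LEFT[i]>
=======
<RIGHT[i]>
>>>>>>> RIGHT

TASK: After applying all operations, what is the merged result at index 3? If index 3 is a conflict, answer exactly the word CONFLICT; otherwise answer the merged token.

Answer: bravo

Derivation:
Final LEFT:  [hotel, alpha, echo, foxtrot, bravo]
Final RIGHT: [echo, alpha, foxtrot, bravo, delta]
i=0: L=hotel=BASE, R=echo -> take RIGHT -> echo
i=1: L=alpha R=alpha -> agree -> alpha
i=2: L=echo=BASE, R=foxtrot -> take RIGHT -> foxtrot
i=3: L=foxtrot=BASE, R=bravo -> take RIGHT -> bravo
i=4: L=bravo, R=delta=BASE -> take LEFT -> bravo
Index 3 -> bravo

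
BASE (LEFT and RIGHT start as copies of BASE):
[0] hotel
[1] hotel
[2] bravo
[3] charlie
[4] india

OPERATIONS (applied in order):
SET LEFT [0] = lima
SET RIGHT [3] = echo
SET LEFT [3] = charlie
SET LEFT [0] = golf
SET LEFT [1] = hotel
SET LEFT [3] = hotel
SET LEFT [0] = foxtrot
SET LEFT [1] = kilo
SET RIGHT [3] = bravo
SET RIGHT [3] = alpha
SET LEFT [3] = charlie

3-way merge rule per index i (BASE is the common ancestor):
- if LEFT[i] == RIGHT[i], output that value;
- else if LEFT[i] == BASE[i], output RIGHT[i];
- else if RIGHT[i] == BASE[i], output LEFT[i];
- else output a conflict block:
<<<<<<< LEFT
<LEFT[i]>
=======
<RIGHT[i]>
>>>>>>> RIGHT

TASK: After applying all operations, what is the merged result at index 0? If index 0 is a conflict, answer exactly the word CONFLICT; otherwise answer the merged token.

Final LEFT:  [foxtrot, kilo, bravo, charlie, india]
Final RIGHT: [hotel, hotel, bravo, alpha, india]
i=0: L=foxtrot, R=hotel=BASE -> take LEFT -> foxtrot
i=1: L=kilo, R=hotel=BASE -> take LEFT -> kilo
i=2: L=bravo R=bravo -> agree -> bravo
i=3: L=charlie=BASE, R=alpha -> take RIGHT -> alpha
i=4: L=india R=india -> agree -> india
Index 0 -> foxtrot

Answer: foxtrot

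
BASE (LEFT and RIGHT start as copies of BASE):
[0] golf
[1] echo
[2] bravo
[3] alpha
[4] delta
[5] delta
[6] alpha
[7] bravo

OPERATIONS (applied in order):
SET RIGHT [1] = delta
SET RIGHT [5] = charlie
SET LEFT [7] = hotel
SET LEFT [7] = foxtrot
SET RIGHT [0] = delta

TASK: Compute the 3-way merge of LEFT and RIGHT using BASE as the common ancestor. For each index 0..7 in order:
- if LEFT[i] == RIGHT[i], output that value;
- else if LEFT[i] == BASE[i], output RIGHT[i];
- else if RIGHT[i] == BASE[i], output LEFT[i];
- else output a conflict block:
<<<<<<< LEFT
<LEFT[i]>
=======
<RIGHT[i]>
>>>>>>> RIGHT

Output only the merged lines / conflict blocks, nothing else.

Final LEFT:  [golf, echo, bravo, alpha, delta, delta, alpha, foxtrot]
Final RIGHT: [delta, delta, bravo, alpha, delta, charlie, alpha, bravo]
i=0: L=golf=BASE, R=delta -> take RIGHT -> delta
i=1: L=echo=BASE, R=delta -> take RIGHT -> delta
i=2: L=bravo R=bravo -> agree -> bravo
i=3: L=alpha R=alpha -> agree -> alpha
i=4: L=delta R=delta -> agree -> delta
i=5: L=delta=BASE, R=charlie -> take RIGHT -> charlie
i=6: L=alpha R=alpha -> agree -> alpha
i=7: L=foxtrot, R=bravo=BASE -> take LEFT -> foxtrot

Answer: delta
delta
bravo
alpha
delta
charlie
alpha
foxtrot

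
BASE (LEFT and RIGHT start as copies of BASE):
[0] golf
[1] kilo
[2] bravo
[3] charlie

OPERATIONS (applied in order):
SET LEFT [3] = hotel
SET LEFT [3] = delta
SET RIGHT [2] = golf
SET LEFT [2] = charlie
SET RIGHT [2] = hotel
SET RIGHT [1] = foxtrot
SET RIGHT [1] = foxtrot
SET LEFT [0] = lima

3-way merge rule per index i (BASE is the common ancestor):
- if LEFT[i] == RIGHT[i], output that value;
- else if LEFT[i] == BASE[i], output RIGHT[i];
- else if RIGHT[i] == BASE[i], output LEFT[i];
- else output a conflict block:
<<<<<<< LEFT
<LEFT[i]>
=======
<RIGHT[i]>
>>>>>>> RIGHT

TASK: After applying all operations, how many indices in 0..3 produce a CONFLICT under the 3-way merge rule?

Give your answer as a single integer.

Final LEFT:  [lima, kilo, charlie, delta]
Final RIGHT: [golf, foxtrot, hotel, charlie]
i=0: L=lima, R=golf=BASE -> take LEFT -> lima
i=1: L=kilo=BASE, R=foxtrot -> take RIGHT -> foxtrot
i=2: BASE=bravo L=charlie R=hotel all differ -> CONFLICT
i=3: L=delta, R=charlie=BASE -> take LEFT -> delta
Conflict count: 1

Answer: 1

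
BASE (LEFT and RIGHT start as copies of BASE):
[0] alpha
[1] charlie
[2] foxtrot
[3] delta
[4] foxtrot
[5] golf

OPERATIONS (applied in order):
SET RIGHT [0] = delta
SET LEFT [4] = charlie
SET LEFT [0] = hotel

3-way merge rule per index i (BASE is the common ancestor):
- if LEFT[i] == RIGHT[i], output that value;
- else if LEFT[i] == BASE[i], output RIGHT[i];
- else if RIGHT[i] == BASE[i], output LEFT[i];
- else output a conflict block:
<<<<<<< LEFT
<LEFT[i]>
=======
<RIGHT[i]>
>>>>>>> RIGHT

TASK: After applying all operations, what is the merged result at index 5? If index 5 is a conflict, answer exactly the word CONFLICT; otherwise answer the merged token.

Final LEFT:  [hotel, charlie, foxtrot, delta, charlie, golf]
Final RIGHT: [delta, charlie, foxtrot, delta, foxtrot, golf]
i=0: BASE=alpha L=hotel R=delta all differ -> CONFLICT
i=1: L=charlie R=charlie -> agree -> charlie
i=2: L=foxtrot R=foxtrot -> agree -> foxtrot
i=3: L=delta R=delta -> agree -> delta
i=4: L=charlie, R=foxtrot=BASE -> take LEFT -> charlie
i=5: L=golf R=golf -> agree -> golf
Index 5 -> golf

Answer: golf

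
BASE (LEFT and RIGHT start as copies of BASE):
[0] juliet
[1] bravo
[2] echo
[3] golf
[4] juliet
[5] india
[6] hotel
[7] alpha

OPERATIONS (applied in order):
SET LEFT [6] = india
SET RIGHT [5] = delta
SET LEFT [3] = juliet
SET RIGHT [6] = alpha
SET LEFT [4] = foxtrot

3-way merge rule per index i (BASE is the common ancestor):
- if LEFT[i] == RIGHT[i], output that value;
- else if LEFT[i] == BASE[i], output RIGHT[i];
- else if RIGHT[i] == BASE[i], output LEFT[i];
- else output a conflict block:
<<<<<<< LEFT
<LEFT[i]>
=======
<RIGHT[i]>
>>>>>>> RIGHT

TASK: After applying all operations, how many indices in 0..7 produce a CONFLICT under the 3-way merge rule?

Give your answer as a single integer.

Final LEFT:  [juliet, bravo, echo, juliet, foxtrot, india, india, alpha]
Final RIGHT: [juliet, bravo, echo, golf, juliet, delta, alpha, alpha]
i=0: L=juliet R=juliet -> agree -> juliet
i=1: L=bravo R=bravo -> agree -> bravo
i=2: L=echo R=echo -> agree -> echo
i=3: L=juliet, R=golf=BASE -> take LEFT -> juliet
i=4: L=foxtrot, R=juliet=BASE -> take LEFT -> foxtrot
i=5: L=india=BASE, R=delta -> take RIGHT -> delta
i=6: BASE=hotel L=india R=alpha all differ -> CONFLICT
i=7: L=alpha R=alpha -> agree -> alpha
Conflict count: 1

Answer: 1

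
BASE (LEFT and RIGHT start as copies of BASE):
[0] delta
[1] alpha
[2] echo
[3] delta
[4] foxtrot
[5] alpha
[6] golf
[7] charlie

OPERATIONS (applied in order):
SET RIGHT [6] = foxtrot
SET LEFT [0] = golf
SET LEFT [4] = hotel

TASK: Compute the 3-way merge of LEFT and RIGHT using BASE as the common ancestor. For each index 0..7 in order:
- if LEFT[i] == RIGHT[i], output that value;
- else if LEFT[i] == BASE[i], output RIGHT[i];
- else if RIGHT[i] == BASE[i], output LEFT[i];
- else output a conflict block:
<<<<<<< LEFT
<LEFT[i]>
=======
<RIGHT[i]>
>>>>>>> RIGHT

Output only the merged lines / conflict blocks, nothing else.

Answer: golf
alpha
echo
delta
hotel
alpha
foxtrot
charlie

Derivation:
Final LEFT:  [golf, alpha, echo, delta, hotel, alpha, golf, charlie]
Final RIGHT: [delta, alpha, echo, delta, foxtrot, alpha, foxtrot, charlie]
i=0: L=golf, R=delta=BASE -> take LEFT -> golf
i=1: L=alpha R=alpha -> agree -> alpha
i=2: L=echo R=echo -> agree -> echo
i=3: L=delta R=delta -> agree -> delta
i=4: L=hotel, R=foxtrot=BASE -> take LEFT -> hotel
i=5: L=alpha R=alpha -> agree -> alpha
i=6: L=golf=BASE, R=foxtrot -> take RIGHT -> foxtrot
i=7: L=charlie R=charlie -> agree -> charlie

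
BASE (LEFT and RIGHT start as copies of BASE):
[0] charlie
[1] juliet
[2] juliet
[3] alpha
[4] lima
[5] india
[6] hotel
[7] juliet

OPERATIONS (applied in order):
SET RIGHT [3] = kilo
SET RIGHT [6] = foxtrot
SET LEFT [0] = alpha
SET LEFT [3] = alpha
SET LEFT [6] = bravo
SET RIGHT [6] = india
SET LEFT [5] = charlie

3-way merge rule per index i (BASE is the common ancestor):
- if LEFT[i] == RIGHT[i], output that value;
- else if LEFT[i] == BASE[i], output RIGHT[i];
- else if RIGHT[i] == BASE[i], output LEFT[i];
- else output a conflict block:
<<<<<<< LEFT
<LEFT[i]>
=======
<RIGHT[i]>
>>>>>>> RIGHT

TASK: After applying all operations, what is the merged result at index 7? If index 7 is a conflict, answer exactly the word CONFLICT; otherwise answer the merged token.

Final LEFT:  [alpha, juliet, juliet, alpha, lima, charlie, bravo, juliet]
Final RIGHT: [charlie, juliet, juliet, kilo, lima, india, india, juliet]
i=0: L=alpha, R=charlie=BASE -> take LEFT -> alpha
i=1: L=juliet R=juliet -> agree -> juliet
i=2: L=juliet R=juliet -> agree -> juliet
i=3: L=alpha=BASE, R=kilo -> take RIGHT -> kilo
i=4: L=lima R=lima -> agree -> lima
i=5: L=charlie, R=india=BASE -> take LEFT -> charlie
i=6: BASE=hotel L=bravo R=india all differ -> CONFLICT
i=7: L=juliet R=juliet -> agree -> juliet
Index 7 -> juliet

Answer: juliet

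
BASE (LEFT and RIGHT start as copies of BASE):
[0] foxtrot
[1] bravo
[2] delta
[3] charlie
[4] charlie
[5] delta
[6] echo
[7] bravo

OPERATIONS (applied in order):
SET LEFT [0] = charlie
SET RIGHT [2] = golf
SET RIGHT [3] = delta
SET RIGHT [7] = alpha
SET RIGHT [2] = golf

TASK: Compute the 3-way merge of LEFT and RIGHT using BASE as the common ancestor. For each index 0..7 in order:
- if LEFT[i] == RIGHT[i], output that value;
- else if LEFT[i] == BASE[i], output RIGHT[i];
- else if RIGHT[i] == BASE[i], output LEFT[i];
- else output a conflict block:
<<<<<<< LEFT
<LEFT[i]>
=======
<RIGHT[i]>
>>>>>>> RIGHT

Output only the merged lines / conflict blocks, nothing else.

Answer: charlie
bravo
golf
delta
charlie
delta
echo
alpha

Derivation:
Final LEFT:  [charlie, bravo, delta, charlie, charlie, delta, echo, bravo]
Final RIGHT: [foxtrot, bravo, golf, delta, charlie, delta, echo, alpha]
i=0: L=charlie, R=foxtrot=BASE -> take LEFT -> charlie
i=1: L=bravo R=bravo -> agree -> bravo
i=2: L=delta=BASE, R=golf -> take RIGHT -> golf
i=3: L=charlie=BASE, R=delta -> take RIGHT -> delta
i=4: L=charlie R=charlie -> agree -> charlie
i=5: L=delta R=delta -> agree -> delta
i=6: L=echo R=echo -> agree -> echo
i=7: L=bravo=BASE, R=alpha -> take RIGHT -> alpha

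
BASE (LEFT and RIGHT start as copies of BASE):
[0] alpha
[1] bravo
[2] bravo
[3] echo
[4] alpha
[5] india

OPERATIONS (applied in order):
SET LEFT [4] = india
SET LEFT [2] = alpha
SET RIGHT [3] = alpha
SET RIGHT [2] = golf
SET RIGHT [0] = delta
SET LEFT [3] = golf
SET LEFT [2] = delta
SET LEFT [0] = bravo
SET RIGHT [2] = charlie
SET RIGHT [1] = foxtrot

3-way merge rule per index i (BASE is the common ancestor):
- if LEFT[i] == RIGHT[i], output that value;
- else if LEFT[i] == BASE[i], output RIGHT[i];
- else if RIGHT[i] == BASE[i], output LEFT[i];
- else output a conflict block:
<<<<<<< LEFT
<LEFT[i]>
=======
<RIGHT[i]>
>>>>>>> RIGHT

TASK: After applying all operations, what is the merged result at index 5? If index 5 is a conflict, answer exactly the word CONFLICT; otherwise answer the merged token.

Answer: india

Derivation:
Final LEFT:  [bravo, bravo, delta, golf, india, india]
Final RIGHT: [delta, foxtrot, charlie, alpha, alpha, india]
i=0: BASE=alpha L=bravo R=delta all differ -> CONFLICT
i=1: L=bravo=BASE, R=foxtrot -> take RIGHT -> foxtrot
i=2: BASE=bravo L=delta R=charlie all differ -> CONFLICT
i=3: BASE=echo L=golf R=alpha all differ -> CONFLICT
i=4: L=india, R=alpha=BASE -> take LEFT -> india
i=5: L=india R=india -> agree -> india
Index 5 -> india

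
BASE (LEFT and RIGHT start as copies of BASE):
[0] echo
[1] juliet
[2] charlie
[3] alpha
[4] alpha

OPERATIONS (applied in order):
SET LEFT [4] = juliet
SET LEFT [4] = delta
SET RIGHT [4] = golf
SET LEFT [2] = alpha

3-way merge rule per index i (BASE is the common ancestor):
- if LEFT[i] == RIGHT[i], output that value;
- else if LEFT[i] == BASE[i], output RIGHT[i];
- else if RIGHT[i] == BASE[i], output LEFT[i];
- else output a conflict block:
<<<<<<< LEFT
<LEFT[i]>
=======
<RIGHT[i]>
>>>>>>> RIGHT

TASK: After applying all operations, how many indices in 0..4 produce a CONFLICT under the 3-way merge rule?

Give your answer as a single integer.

Final LEFT:  [echo, juliet, alpha, alpha, delta]
Final RIGHT: [echo, juliet, charlie, alpha, golf]
i=0: L=echo R=echo -> agree -> echo
i=1: L=juliet R=juliet -> agree -> juliet
i=2: L=alpha, R=charlie=BASE -> take LEFT -> alpha
i=3: L=alpha R=alpha -> agree -> alpha
i=4: BASE=alpha L=delta R=golf all differ -> CONFLICT
Conflict count: 1

Answer: 1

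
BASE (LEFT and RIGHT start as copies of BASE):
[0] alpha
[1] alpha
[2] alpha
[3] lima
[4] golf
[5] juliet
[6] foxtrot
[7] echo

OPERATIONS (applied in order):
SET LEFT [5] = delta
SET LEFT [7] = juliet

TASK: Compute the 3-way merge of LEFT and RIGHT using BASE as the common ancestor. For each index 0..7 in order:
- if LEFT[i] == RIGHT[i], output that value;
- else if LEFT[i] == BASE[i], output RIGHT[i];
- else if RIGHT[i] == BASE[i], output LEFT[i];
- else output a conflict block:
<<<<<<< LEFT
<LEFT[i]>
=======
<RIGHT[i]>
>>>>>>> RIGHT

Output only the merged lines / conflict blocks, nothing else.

Final LEFT:  [alpha, alpha, alpha, lima, golf, delta, foxtrot, juliet]
Final RIGHT: [alpha, alpha, alpha, lima, golf, juliet, foxtrot, echo]
i=0: L=alpha R=alpha -> agree -> alpha
i=1: L=alpha R=alpha -> agree -> alpha
i=2: L=alpha R=alpha -> agree -> alpha
i=3: L=lima R=lima -> agree -> lima
i=4: L=golf R=golf -> agree -> golf
i=5: L=delta, R=juliet=BASE -> take LEFT -> delta
i=6: L=foxtrot R=foxtrot -> agree -> foxtrot
i=7: L=juliet, R=echo=BASE -> take LEFT -> juliet

Answer: alpha
alpha
alpha
lima
golf
delta
foxtrot
juliet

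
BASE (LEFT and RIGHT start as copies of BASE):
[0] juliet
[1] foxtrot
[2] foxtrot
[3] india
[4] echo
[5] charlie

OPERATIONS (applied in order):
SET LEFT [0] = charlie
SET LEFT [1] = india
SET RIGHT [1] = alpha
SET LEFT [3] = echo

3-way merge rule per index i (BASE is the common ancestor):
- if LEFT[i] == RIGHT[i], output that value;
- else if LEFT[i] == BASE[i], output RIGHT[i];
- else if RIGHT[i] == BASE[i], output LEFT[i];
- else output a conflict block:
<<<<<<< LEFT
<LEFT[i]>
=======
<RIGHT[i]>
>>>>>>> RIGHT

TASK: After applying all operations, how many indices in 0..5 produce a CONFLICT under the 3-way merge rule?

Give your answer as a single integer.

Final LEFT:  [charlie, india, foxtrot, echo, echo, charlie]
Final RIGHT: [juliet, alpha, foxtrot, india, echo, charlie]
i=0: L=charlie, R=juliet=BASE -> take LEFT -> charlie
i=1: BASE=foxtrot L=india R=alpha all differ -> CONFLICT
i=2: L=foxtrot R=foxtrot -> agree -> foxtrot
i=3: L=echo, R=india=BASE -> take LEFT -> echo
i=4: L=echo R=echo -> agree -> echo
i=5: L=charlie R=charlie -> agree -> charlie
Conflict count: 1

Answer: 1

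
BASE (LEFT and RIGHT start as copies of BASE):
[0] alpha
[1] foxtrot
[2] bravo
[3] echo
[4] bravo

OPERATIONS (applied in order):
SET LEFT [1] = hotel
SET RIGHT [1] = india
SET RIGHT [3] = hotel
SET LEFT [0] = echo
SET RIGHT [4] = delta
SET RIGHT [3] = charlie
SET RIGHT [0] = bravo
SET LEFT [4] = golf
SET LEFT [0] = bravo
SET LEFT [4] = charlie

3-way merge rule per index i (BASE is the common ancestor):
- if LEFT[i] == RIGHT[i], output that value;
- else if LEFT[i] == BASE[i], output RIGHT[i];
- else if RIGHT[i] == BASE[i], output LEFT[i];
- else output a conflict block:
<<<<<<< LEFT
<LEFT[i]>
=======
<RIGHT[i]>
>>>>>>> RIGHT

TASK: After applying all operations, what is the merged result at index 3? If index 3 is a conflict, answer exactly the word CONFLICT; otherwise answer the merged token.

Final LEFT:  [bravo, hotel, bravo, echo, charlie]
Final RIGHT: [bravo, india, bravo, charlie, delta]
i=0: L=bravo R=bravo -> agree -> bravo
i=1: BASE=foxtrot L=hotel R=india all differ -> CONFLICT
i=2: L=bravo R=bravo -> agree -> bravo
i=3: L=echo=BASE, R=charlie -> take RIGHT -> charlie
i=4: BASE=bravo L=charlie R=delta all differ -> CONFLICT
Index 3 -> charlie

Answer: charlie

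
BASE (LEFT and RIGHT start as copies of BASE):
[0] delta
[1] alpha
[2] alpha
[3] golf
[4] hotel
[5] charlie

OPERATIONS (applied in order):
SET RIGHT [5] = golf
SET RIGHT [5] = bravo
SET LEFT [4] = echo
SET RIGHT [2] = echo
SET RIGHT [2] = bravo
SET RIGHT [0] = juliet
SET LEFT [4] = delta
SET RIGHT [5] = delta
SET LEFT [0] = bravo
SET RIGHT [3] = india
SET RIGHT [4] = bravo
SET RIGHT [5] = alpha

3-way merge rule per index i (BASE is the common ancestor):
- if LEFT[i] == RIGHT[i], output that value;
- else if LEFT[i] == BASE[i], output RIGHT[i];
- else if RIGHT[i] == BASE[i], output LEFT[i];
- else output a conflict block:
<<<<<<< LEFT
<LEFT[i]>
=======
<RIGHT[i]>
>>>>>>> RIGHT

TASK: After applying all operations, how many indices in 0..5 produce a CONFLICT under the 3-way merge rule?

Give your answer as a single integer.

Final LEFT:  [bravo, alpha, alpha, golf, delta, charlie]
Final RIGHT: [juliet, alpha, bravo, india, bravo, alpha]
i=0: BASE=delta L=bravo R=juliet all differ -> CONFLICT
i=1: L=alpha R=alpha -> agree -> alpha
i=2: L=alpha=BASE, R=bravo -> take RIGHT -> bravo
i=3: L=golf=BASE, R=india -> take RIGHT -> india
i=4: BASE=hotel L=delta R=bravo all differ -> CONFLICT
i=5: L=charlie=BASE, R=alpha -> take RIGHT -> alpha
Conflict count: 2

Answer: 2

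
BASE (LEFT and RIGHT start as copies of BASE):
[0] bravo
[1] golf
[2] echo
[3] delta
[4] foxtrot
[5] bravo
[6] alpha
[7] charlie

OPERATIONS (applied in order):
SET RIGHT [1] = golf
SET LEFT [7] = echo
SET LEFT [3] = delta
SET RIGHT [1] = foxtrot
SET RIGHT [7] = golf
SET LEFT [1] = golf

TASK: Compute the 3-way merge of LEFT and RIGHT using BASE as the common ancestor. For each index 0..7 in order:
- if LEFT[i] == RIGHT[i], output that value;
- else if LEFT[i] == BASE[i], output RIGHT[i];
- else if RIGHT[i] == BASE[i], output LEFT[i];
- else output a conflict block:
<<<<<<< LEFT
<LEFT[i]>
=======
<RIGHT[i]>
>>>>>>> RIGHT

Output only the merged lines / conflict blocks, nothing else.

Final LEFT:  [bravo, golf, echo, delta, foxtrot, bravo, alpha, echo]
Final RIGHT: [bravo, foxtrot, echo, delta, foxtrot, bravo, alpha, golf]
i=0: L=bravo R=bravo -> agree -> bravo
i=1: L=golf=BASE, R=foxtrot -> take RIGHT -> foxtrot
i=2: L=echo R=echo -> agree -> echo
i=3: L=delta R=delta -> agree -> delta
i=4: L=foxtrot R=foxtrot -> agree -> foxtrot
i=5: L=bravo R=bravo -> agree -> bravo
i=6: L=alpha R=alpha -> agree -> alpha
i=7: BASE=charlie L=echo R=golf all differ -> CONFLICT

Answer: bravo
foxtrot
echo
delta
foxtrot
bravo
alpha
<<<<<<< LEFT
echo
=======
golf
>>>>>>> RIGHT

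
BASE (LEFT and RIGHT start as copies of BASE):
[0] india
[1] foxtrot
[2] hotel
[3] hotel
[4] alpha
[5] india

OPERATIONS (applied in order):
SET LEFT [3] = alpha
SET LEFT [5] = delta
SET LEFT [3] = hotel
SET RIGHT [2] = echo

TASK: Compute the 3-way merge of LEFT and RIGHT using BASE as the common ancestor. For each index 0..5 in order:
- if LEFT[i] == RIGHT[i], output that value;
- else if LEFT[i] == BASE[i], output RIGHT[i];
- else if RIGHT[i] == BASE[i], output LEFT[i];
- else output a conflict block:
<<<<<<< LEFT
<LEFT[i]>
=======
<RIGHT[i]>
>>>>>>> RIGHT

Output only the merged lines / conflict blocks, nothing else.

Answer: india
foxtrot
echo
hotel
alpha
delta

Derivation:
Final LEFT:  [india, foxtrot, hotel, hotel, alpha, delta]
Final RIGHT: [india, foxtrot, echo, hotel, alpha, india]
i=0: L=india R=india -> agree -> india
i=1: L=foxtrot R=foxtrot -> agree -> foxtrot
i=2: L=hotel=BASE, R=echo -> take RIGHT -> echo
i=3: L=hotel R=hotel -> agree -> hotel
i=4: L=alpha R=alpha -> agree -> alpha
i=5: L=delta, R=india=BASE -> take LEFT -> delta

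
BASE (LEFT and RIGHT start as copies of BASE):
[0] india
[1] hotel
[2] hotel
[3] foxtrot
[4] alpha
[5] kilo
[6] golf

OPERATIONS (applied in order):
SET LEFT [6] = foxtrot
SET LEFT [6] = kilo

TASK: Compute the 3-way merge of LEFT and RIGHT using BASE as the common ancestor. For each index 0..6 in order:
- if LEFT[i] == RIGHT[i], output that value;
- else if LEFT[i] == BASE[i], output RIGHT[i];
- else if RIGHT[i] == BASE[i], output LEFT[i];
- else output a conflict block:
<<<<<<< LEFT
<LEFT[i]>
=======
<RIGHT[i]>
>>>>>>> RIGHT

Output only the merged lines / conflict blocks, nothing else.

Answer: india
hotel
hotel
foxtrot
alpha
kilo
kilo

Derivation:
Final LEFT:  [india, hotel, hotel, foxtrot, alpha, kilo, kilo]
Final RIGHT: [india, hotel, hotel, foxtrot, alpha, kilo, golf]
i=0: L=india R=india -> agree -> india
i=1: L=hotel R=hotel -> agree -> hotel
i=2: L=hotel R=hotel -> agree -> hotel
i=3: L=foxtrot R=foxtrot -> agree -> foxtrot
i=4: L=alpha R=alpha -> agree -> alpha
i=5: L=kilo R=kilo -> agree -> kilo
i=6: L=kilo, R=golf=BASE -> take LEFT -> kilo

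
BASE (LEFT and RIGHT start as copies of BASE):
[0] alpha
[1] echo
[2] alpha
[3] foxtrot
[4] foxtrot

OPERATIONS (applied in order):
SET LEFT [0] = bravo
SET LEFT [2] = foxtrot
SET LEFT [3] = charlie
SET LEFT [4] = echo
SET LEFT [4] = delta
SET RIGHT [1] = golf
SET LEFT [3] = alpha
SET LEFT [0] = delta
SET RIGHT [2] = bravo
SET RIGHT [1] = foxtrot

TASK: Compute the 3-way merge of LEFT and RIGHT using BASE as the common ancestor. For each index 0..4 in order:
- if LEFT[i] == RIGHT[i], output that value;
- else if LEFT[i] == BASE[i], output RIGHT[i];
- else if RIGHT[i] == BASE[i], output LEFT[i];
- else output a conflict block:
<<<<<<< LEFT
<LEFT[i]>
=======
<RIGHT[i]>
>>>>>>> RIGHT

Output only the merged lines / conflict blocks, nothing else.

Final LEFT:  [delta, echo, foxtrot, alpha, delta]
Final RIGHT: [alpha, foxtrot, bravo, foxtrot, foxtrot]
i=0: L=delta, R=alpha=BASE -> take LEFT -> delta
i=1: L=echo=BASE, R=foxtrot -> take RIGHT -> foxtrot
i=2: BASE=alpha L=foxtrot R=bravo all differ -> CONFLICT
i=3: L=alpha, R=foxtrot=BASE -> take LEFT -> alpha
i=4: L=delta, R=foxtrot=BASE -> take LEFT -> delta

Answer: delta
foxtrot
<<<<<<< LEFT
foxtrot
=======
bravo
>>>>>>> RIGHT
alpha
delta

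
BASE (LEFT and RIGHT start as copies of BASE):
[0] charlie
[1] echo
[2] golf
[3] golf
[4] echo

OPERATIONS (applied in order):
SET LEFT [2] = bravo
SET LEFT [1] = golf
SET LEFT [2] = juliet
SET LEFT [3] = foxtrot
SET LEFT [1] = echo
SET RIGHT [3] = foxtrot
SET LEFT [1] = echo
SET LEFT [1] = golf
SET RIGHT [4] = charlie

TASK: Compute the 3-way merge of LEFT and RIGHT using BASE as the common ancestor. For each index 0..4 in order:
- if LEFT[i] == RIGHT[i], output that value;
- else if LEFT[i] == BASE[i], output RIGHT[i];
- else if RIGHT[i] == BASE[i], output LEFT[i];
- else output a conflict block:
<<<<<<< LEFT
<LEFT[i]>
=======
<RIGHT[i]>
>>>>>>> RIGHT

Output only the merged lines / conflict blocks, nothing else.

Final LEFT:  [charlie, golf, juliet, foxtrot, echo]
Final RIGHT: [charlie, echo, golf, foxtrot, charlie]
i=0: L=charlie R=charlie -> agree -> charlie
i=1: L=golf, R=echo=BASE -> take LEFT -> golf
i=2: L=juliet, R=golf=BASE -> take LEFT -> juliet
i=3: L=foxtrot R=foxtrot -> agree -> foxtrot
i=4: L=echo=BASE, R=charlie -> take RIGHT -> charlie

Answer: charlie
golf
juliet
foxtrot
charlie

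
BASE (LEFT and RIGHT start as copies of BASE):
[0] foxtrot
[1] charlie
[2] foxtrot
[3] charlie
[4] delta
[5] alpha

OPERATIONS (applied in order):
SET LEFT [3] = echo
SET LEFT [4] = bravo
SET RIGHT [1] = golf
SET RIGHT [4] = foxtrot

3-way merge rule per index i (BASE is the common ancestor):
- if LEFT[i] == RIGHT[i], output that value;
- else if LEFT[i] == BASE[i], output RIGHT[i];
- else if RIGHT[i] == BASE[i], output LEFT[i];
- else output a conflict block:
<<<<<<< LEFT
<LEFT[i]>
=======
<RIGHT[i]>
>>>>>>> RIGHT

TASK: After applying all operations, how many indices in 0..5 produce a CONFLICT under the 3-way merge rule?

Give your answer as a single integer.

Answer: 1

Derivation:
Final LEFT:  [foxtrot, charlie, foxtrot, echo, bravo, alpha]
Final RIGHT: [foxtrot, golf, foxtrot, charlie, foxtrot, alpha]
i=0: L=foxtrot R=foxtrot -> agree -> foxtrot
i=1: L=charlie=BASE, R=golf -> take RIGHT -> golf
i=2: L=foxtrot R=foxtrot -> agree -> foxtrot
i=3: L=echo, R=charlie=BASE -> take LEFT -> echo
i=4: BASE=delta L=bravo R=foxtrot all differ -> CONFLICT
i=5: L=alpha R=alpha -> agree -> alpha
Conflict count: 1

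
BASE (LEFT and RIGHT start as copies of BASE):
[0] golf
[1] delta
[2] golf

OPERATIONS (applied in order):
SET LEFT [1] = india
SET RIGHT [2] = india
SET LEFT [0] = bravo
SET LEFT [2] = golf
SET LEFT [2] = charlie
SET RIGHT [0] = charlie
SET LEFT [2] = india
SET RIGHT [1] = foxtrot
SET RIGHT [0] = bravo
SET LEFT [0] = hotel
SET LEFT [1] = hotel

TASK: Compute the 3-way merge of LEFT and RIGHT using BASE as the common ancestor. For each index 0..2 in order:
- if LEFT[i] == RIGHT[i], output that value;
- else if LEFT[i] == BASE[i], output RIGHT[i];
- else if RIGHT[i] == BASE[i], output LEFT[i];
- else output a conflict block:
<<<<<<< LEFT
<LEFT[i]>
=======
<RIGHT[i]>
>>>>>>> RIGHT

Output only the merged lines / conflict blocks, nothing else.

Answer: <<<<<<< LEFT
hotel
=======
bravo
>>>>>>> RIGHT
<<<<<<< LEFT
hotel
=======
foxtrot
>>>>>>> RIGHT
india

Derivation:
Final LEFT:  [hotel, hotel, india]
Final RIGHT: [bravo, foxtrot, india]
i=0: BASE=golf L=hotel R=bravo all differ -> CONFLICT
i=1: BASE=delta L=hotel R=foxtrot all differ -> CONFLICT
i=2: L=india R=india -> agree -> india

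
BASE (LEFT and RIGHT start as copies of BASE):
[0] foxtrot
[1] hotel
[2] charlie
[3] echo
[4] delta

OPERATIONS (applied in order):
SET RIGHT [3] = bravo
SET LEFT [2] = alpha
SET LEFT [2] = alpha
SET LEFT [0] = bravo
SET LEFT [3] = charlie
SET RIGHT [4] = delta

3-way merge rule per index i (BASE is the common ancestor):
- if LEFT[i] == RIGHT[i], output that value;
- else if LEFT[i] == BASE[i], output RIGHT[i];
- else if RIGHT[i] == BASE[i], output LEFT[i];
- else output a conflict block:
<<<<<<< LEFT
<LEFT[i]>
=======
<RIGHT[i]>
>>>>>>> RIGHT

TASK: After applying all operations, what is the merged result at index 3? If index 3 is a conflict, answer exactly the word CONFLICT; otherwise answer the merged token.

Final LEFT:  [bravo, hotel, alpha, charlie, delta]
Final RIGHT: [foxtrot, hotel, charlie, bravo, delta]
i=0: L=bravo, R=foxtrot=BASE -> take LEFT -> bravo
i=1: L=hotel R=hotel -> agree -> hotel
i=2: L=alpha, R=charlie=BASE -> take LEFT -> alpha
i=3: BASE=echo L=charlie R=bravo all differ -> CONFLICT
i=4: L=delta R=delta -> agree -> delta
Index 3 -> CONFLICT

Answer: CONFLICT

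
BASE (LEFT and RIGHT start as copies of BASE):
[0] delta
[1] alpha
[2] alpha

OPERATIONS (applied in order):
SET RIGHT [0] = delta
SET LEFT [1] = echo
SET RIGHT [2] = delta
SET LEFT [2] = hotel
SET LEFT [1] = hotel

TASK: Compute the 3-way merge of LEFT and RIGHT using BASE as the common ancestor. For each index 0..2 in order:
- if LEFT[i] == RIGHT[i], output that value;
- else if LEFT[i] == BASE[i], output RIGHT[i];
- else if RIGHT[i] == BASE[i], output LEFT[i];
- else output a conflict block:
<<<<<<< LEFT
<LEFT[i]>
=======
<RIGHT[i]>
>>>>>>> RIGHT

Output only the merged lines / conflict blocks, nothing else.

Final LEFT:  [delta, hotel, hotel]
Final RIGHT: [delta, alpha, delta]
i=0: L=delta R=delta -> agree -> delta
i=1: L=hotel, R=alpha=BASE -> take LEFT -> hotel
i=2: BASE=alpha L=hotel R=delta all differ -> CONFLICT

Answer: delta
hotel
<<<<<<< LEFT
hotel
=======
delta
>>>>>>> RIGHT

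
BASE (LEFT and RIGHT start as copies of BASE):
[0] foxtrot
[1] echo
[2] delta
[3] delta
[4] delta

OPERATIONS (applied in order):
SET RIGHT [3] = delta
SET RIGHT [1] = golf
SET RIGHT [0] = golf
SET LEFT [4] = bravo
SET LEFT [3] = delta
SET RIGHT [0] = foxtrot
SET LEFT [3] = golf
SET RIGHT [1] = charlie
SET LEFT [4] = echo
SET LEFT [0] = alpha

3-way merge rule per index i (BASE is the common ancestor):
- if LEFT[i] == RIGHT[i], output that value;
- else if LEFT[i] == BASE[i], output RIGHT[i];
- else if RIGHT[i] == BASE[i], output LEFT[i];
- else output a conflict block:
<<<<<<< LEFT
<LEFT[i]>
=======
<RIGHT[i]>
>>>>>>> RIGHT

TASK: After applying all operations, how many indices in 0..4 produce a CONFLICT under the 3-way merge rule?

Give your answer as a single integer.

Answer: 0

Derivation:
Final LEFT:  [alpha, echo, delta, golf, echo]
Final RIGHT: [foxtrot, charlie, delta, delta, delta]
i=0: L=alpha, R=foxtrot=BASE -> take LEFT -> alpha
i=1: L=echo=BASE, R=charlie -> take RIGHT -> charlie
i=2: L=delta R=delta -> agree -> delta
i=3: L=golf, R=delta=BASE -> take LEFT -> golf
i=4: L=echo, R=delta=BASE -> take LEFT -> echo
Conflict count: 0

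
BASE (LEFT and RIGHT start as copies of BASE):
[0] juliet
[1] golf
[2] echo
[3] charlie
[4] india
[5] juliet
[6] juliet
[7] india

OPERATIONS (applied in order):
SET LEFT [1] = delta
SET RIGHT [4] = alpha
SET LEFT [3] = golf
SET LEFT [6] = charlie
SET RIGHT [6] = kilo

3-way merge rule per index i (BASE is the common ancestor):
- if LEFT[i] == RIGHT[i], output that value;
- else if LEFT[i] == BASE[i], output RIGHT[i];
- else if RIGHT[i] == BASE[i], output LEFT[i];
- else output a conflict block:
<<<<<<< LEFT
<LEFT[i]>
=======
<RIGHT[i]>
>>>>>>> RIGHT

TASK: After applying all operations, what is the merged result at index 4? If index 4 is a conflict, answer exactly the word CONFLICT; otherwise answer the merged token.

Answer: alpha

Derivation:
Final LEFT:  [juliet, delta, echo, golf, india, juliet, charlie, india]
Final RIGHT: [juliet, golf, echo, charlie, alpha, juliet, kilo, india]
i=0: L=juliet R=juliet -> agree -> juliet
i=1: L=delta, R=golf=BASE -> take LEFT -> delta
i=2: L=echo R=echo -> agree -> echo
i=3: L=golf, R=charlie=BASE -> take LEFT -> golf
i=4: L=india=BASE, R=alpha -> take RIGHT -> alpha
i=5: L=juliet R=juliet -> agree -> juliet
i=6: BASE=juliet L=charlie R=kilo all differ -> CONFLICT
i=7: L=india R=india -> agree -> india
Index 4 -> alpha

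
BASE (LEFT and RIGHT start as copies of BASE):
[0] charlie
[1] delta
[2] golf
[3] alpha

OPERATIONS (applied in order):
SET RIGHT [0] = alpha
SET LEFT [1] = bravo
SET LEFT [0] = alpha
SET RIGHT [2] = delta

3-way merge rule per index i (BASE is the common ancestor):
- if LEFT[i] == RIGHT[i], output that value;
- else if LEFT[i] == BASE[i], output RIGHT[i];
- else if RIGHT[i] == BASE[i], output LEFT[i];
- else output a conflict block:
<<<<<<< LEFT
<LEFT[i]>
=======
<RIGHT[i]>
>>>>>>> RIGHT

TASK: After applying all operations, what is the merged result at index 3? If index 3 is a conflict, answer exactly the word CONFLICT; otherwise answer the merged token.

Final LEFT:  [alpha, bravo, golf, alpha]
Final RIGHT: [alpha, delta, delta, alpha]
i=0: L=alpha R=alpha -> agree -> alpha
i=1: L=bravo, R=delta=BASE -> take LEFT -> bravo
i=2: L=golf=BASE, R=delta -> take RIGHT -> delta
i=3: L=alpha R=alpha -> agree -> alpha
Index 3 -> alpha

Answer: alpha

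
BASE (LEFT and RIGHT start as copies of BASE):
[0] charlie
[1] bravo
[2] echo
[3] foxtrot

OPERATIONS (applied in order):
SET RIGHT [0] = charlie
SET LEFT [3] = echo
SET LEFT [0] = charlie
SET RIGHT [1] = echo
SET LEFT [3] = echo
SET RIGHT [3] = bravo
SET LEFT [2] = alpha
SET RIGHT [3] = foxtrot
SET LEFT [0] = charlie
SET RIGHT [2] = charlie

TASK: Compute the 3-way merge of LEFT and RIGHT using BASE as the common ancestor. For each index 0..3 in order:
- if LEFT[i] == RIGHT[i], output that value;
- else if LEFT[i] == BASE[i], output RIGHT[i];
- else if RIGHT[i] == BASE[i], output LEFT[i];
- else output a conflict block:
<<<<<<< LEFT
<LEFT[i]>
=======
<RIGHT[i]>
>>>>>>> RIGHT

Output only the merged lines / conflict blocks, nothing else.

Answer: charlie
echo
<<<<<<< LEFT
alpha
=======
charlie
>>>>>>> RIGHT
echo

Derivation:
Final LEFT:  [charlie, bravo, alpha, echo]
Final RIGHT: [charlie, echo, charlie, foxtrot]
i=0: L=charlie R=charlie -> agree -> charlie
i=1: L=bravo=BASE, R=echo -> take RIGHT -> echo
i=2: BASE=echo L=alpha R=charlie all differ -> CONFLICT
i=3: L=echo, R=foxtrot=BASE -> take LEFT -> echo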